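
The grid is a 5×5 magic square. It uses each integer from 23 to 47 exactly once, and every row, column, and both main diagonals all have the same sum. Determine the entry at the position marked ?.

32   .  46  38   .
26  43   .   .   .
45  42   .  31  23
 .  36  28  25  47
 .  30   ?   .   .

27

The entries are 23 through 47, which sum to 875, so each line sums to 875/5 = 175.
Row 3 must total 175; the given cells sum to 141, so (3,3) = 34.
Row 4 must total 175; the given cells sum to 136, so (4,1) = 39.
The remaining cell in column 1 is (5,1) = 175 − 142 = 33.
From column 2, 175 − (43 + 42 + 36 + 30) gives (1,2) = 24.
The remaining cell in main diagonal is (5,5) = 175 − 134 = 41.
Row 1 needs 175; the known cells sum to 140, so (1,5) = 35.
The remaining cell in column 5 is (2,5) = 175 − 146 = 29.
Using anti-diagonal: 35 + 34 + 36 + 33 + ? → (2,4) = 175 − 138 = 37.
Row 2: 26 + 43 + 37 + 29 + ? = 175, so (2,3) = 40.
Using column 3: 46 + 40 + 34 + 28 + ? → (5,3) = 175 − 148 = 27.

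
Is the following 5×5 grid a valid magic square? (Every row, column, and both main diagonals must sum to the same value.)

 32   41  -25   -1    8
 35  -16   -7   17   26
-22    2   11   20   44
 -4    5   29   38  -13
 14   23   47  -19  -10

Yes

Row 1: 32 + 41 + (-25) + (-1) + 8 = 55.
Row 2: 35 + (-16) + (-7) + 17 + 26 = 55.
Row 3: -22 + 2 + 11 + 20 + 44 = 55.
Row 4: -4 + 5 + 29 + 38 + (-13) = 55.
Row 5: 14 + 23 + 47 + (-19) + (-10) = 55.
Column 1: 32 + 35 + (-22) + (-4) + 14 = 55.
Column 2: 41 + (-16) + 2 + 5 + 23 = 55.
Column 3: -25 + (-7) + 11 + 29 + 47 = 55.
Column 4: -1 + 17 + 20 + 38 + (-19) = 55.
Column 5: 8 + 26 + 44 + (-13) + (-10) = 55.
Main diagonal: 32 + (-16) + 11 + 38 + (-10) = 55.
Anti-diagonal: 8 + 17 + 11 + 5 + 14 = 55.
All lines sum to 55.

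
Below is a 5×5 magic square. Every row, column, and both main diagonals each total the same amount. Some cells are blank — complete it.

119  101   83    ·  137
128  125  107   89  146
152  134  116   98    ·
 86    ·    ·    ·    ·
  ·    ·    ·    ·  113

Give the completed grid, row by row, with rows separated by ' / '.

119 101 83 155 137 / 128 125 107 89 146 / 152 134 116 98 95 / 86 143 140 122 104 / 110 92 149 131 113

Row 2 is already complete: 128 + 125 + 107 + 89 + 146 = 595, so that is the magic constant.
Row 1 must total 595; the given cells sum to 440, so (1,4) = 155.
Row 3 needs 595; the known cells sum to 500, so (3,5) = 95.
Using column 1: 119 + 128 + 152 + 86 + ? → (5,1) = 595 − 485 = 110.
Column 5 needs 595; the known cells sum to 491, so (4,5) = 104.
From main diagonal, 595 − (119 + 125 + 116 + 113) gives (4,4) = 122.
Anti-diagonal: 137 + 89 + 116 + 110 + ? = 595, so (4,2) = 143.
The remaining cell in row 4 is (4,3) = 595 − 455 = 140.
Using column 2: 101 + 125 + 134 + 143 + ? → (5,2) = 595 − 503 = 92.
The remaining cell in column 3 is (5,3) = 595 − 446 = 149.
Column 4 needs 595; the known cells sum to 464, so (5,4) = 131.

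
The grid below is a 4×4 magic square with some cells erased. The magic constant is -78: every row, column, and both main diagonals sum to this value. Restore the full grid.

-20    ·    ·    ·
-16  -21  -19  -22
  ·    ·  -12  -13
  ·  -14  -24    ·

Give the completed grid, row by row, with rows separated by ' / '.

-20 -17 -23 -18 / -16 -21 -19 -22 / -27 -26 -12 -13 / -15 -14 -24 -25

Column 3: -19 + (-12) + (-24) + ? = -78, so (1,3) = -23.
The remaining cell in main diagonal is (4,4) = -78 − (-53) = -25.
The remaining cell in row 4 is (4,1) = -78 − (-63) = -15.
Using column 1: -20 + (-16) + (-15) + ? → (3,1) = -78 − (-51) = -27.
Column 4 must total -78; the given cells sum to -60, so (1,4) = -18.
Anti-diagonal needs -78; the known cells sum to -52, so (3,2) = -26.
The remaining cell in row 1 is (1,2) = -78 − (-61) = -17.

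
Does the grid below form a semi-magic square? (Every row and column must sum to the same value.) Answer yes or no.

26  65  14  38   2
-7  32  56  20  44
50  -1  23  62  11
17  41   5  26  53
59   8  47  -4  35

Row 1: 26 + 65 + 14 + 38 + 2 = 145.
Row 2: -7 + 32 + 56 + 20 + 44 = 145.
Row 3: 50 + (-1) + 23 + 62 + 11 = 145.
Row 4: 17 + 41 + 5 + 26 + 53 = 142.
Row 5: 59 + 8 + 47 + (-4) + 35 = 145.
Column 1: 26 + (-7) + 50 + 17 + 59 = 145.
Column 2: 65 + 32 + (-1) + 41 + 8 = 145.
Column 3: 14 + 56 + 23 + 5 + 47 = 145.
Column 4: 38 + 20 + 62 + 26 + (-4) = 142.
Column 5: 2 + 44 + 11 + 53 + 35 = 145.

No — row 5 sums to 145 but column 4 sums to 142.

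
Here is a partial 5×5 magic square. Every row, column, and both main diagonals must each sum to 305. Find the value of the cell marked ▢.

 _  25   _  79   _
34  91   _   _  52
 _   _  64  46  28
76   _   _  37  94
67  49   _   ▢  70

The remaining cell in column 5 is (1,5) = 305 − 244 = 61.
Main diagonal needs 305; the known cells sum to 262, so (1,1) = 43.
The remaining cell in row 1 is (1,3) = 305 − 208 = 97.
Column 1 needs 305; the known cells sum to 220, so (3,1) = 85.
Using row 3: 85 + 64 + 46 + 28 + ? → (3,2) = 305 − 223 = 82.
From column 2, 305 − (25 + 91 + 82 + 49) gives (4,2) = 58.
From anti-diagonal, 305 − (61 + 64 + 58 + 67) gives (2,4) = 55.
Using row 2: 34 + 91 + 55 + 52 + ? → (2,3) = 305 − 232 = 73.
Row 4: 76 + 58 + 37 + 94 + ? = 305, so (4,3) = 40.
Column 3 needs 305; the known cells sum to 274, so (5,3) = 31.
Column 4: 79 + 55 + 46 + 37 + ? = 305, so (5,4) = 88.

88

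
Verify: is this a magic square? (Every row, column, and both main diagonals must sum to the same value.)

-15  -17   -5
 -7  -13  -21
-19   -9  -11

Row 1: -15 + (-17) + (-5) = -37.
Row 2: -7 + (-13) + (-21) = -41.
Row 3: -19 + (-9) + (-11) = -39.
Column 1: -15 + (-7) + (-19) = -41.
Column 2: -17 + (-13) + (-9) = -39.
Column 3: -5 + (-21) + (-11) = -37.
Main diagonal: -15 + (-13) + (-11) = -39.
Anti-diagonal: -5 + (-13) + (-19) = -37.

No — row 3 sums to -39 but anti-diagonal sums to -37.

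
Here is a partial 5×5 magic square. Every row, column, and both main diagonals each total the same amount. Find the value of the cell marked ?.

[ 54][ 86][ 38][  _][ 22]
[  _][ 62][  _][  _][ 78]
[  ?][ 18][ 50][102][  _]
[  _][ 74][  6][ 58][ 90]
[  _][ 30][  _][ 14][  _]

Column 2 is complete and sums to 270; that is the magic constant.
The remaining cell in row 1 is (1,4) = 270 − 200 = 70.
Row 4 must total 270; the given cells sum to 228, so (4,1) = 42.
Column 4 needs 270; the known cells sum to 244, so (2,4) = 26.
Main diagonal: 54 + 62 + 50 + 58 + ? = 270, so (5,5) = 46.
The remaining cell in anti-diagonal is (5,1) = 270 − 172 = 98.
Row 5 needs 270; the known cells sum to 188, so (5,3) = 82.
The remaining cell in column 3 is (2,3) = 270 − 176 = 94.
Column 5: 22 + 78 + 90 + 46 + ? = 270, so (3,5) = 34.
Row 2: 62 + 94 + 26 + 78 + ? = 270, so (2,1) = 10.
Row 3 needs 270; the known cells sum to 204, so (3,1) = 66.

66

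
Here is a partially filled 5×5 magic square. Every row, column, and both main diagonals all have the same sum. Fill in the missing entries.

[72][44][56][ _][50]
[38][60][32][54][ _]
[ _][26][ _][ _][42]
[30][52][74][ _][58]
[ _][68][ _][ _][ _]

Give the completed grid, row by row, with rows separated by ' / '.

Column 2 is already complete: 44 + 60 + 26 + 52 + 68 = 250, so that is the magic constant.
Row 1 needs 250; the known cells sum to 222, so (1,4) = 28.
Row 2: 38 + 60 + 32 + 54 + ? = 250, so (2,5) = 66.
Row 4 needs 250; the known cells sum to 214, so (4,4) = 36.
The remaining cell in column 5 is (5,5) = 250 − 216 = 34.
Main diagonal needs 250; the known cells sum to 202, so (3,3) = 48.
The remaining cell in anti-diagonal is (5,1) = 250 − 204 = 46.
Column 1 must total 250; the given cells sum to 186, so (3,1) = 64.
The remaining cell in column 3 is (5,3) = 250 − 210 = 40.
Using row 3: 64 + 26 + 48 + 42 + ? → (3,4) = 250 − 180 = 70.
Using row 5: 46 + 68 + 40 + 34 + ? → (5,4) = 250 − 188 = 62.

72 44 56 28 50 / 38 60 32 54 66 / 64 26 48 70 42 / 30 52 74 36 58 / 46 68 40 62 34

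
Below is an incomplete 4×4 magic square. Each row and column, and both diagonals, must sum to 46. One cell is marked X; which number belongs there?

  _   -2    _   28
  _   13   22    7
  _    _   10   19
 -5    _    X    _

25

The remaining cell in row 2 is (2,1) = 46 − 42 = 4.
From column 4, 46 − (28 + 7 + 19) gives (4,4) = -8.
Main diagonal needs 46; the known cells sum to 15, so (1,1) = 31.
Anti-diagonal: 28 + 22 + (-5) + ? = 46, so (3,2) = 1.
Row 1 must total 46; the given cells sum to 57, so (1,3) = -11.
Row 3: 1 + 10 + 19 + ? = 46, so (3,1) = 16.
Using column 2: -2 + 13 + 1 + ? → (4,2) = 46 − 12 = 34.
Using column 3: -11 + 22 + 10 + ? → (4,3) = 46 − 21 = 25.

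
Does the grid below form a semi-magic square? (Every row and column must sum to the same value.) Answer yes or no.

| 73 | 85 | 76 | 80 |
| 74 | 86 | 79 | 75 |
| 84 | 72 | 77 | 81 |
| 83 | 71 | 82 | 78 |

Yes

Row 1: 73 + 85 + 76 + 80 = 314.
Row 2: 74 + 86 + 79 + 75 = 314.
Row 3: 84 + 72 + 77 + 81 = 314.
Row 4: 83 + 71 + 82 + 78 = 314.
Column 1: 73 + 74 + 84 + 83 = 314.
Column 2: 85 + 86 + 72 + 71 = 314.
Column 3: 76 + 79 + 77 + 82 = 314.
Column 4: 80 + 75 + 81 + 78 = 314.
All lines sum to 314.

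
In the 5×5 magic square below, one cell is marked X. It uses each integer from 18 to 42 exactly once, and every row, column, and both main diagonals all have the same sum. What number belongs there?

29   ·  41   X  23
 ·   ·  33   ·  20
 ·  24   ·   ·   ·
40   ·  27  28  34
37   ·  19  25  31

The entries are 18 through 42, which sum to 750, so each line sums to 750/5 = 150.
Row 4: 40 + 27 + 28 + 34 + ? = 150, so (4,2) = 21.
Row 5: 37 + 19 + 25 + 31 + ? = 150, so (5,2) = 38.
Column 3: 41 + 33 + 27 + 19 + ? = 150, so (3,3) = 30.
From column 5, 150 − (23 + 20 + 34 + 31) gives (3,5) = 42.
Using main diagonal: 29 + 30 + 28 + 31 + ? → (2,2) = 150 − 118 = 32.
Anti-diagonal must total 150; the given cells sum to 111, so (2,4) = 39.
The remaining cell in row 2 is (2,1) = 150 − 124 = 26.
From column 1, 150 − (29 + 26 + 40 + 37) gives (3,1) = 18.
Column 2: 32 + 24 + 21 + 38 + ? = 150, so (1,2) = 35.
Row 1: 29 + 35 + 41 + 23 + ? = 150, so (1,4) = 22.

22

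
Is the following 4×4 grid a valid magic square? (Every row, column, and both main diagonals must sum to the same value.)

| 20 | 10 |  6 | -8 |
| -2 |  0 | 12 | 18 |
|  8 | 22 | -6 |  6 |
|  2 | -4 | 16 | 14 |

Row 1: 20 + 10 + 6 + (-8) = 28.
Row 2: -2 + 0 + 12 + 18 = 28.
Row 3: 8 + 22 + (-6) + 6 = 30.
Row 4: 2 + (-4) + 16 + 14 = 28.
Column 1: 20 + (-2) + 8 + 2 = 28.
Column 2: 10 + 0 + 22 + (-4) = 28.
Column 3: 6 + 12 + (-6) + 16 = 28.
Column 4: -8 + 18 + 6 + 14 = 30.
Main diagonal: 20 + 0 + (-6) + 14 = 28.
Anti-diagonal: -8 + 12 + 22 + 2 = 28.

No — row 3 sums to 30 but column 2 sums to 28.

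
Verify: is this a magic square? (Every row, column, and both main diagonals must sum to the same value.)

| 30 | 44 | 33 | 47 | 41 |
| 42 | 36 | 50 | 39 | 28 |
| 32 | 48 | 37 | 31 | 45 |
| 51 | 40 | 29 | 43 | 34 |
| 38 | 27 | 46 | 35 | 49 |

No — column 4 sums to 195 but column 1 sums to 193.

Row 1: 30 + 44 + 33 + 47 + 41 = 195.
Row 2: 42 + 36 + 50 + 39 + 28 = 195.
Row 3: 32 + 48 + 37 + 31 + 45 = 193.
Row 4: 51 + 40 + 29 + 43 + 34 = 197.
Row 5: 38 + 27 + 46 + 35 + 49 = 195.
Column 1: 30 + 42 + 32 + 51 + 38 = 193.
Column 2: 44 + 36 + 48 + 40 + 27 = 195.
Column 3: 33 + 50 + 37 + 29 + 46 = 195.
Column 4: 47 + 39 + 31 + 43 + 35 = 195.
Column 5: 41 + 28 + 45 + 34 + 49 = 197.
Main diagonal: 30 + 36 + 37 + 43 + 49 = 195.
Anti-diagonal: 41 + 39 + 37 + 40 + 38 = 195.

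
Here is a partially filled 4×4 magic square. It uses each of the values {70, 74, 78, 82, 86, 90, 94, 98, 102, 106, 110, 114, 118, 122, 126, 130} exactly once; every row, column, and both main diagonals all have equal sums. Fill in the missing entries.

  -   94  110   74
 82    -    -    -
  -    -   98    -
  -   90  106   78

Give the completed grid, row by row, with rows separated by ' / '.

The 16 entries sum to 1600, so each line sums to 1600/4 = 400.
Row 1 must total 400; the given cells sum to 278, so (1,1) = 122.
From row 4, 400 − (90 + 106 + 78) gives (4,1) = 126.
Using column 1: 122 + 82 + 126 + ? → (3,1) = 400 − 330 = 70.
Using column 3: 110 + 98 + 106 + ? → (2,3) = 400 − 314 = 86.
Main diagonal: 122 + 98 + 78 + ? = 400, so (2,2) = 102.
The remaining cell in anti-diagonal is (3,2) = 400 − 286 = 114.
Row 2: 82 + 102 + 86 + ? = 400, so (2,4) = 130.
Row 3: 70 + 114 + 98 + ? = 400, so (3,4) = 118.

122 94 110 74 / 82 102 86 130 / 70 114 98 118 / 126 90 106 78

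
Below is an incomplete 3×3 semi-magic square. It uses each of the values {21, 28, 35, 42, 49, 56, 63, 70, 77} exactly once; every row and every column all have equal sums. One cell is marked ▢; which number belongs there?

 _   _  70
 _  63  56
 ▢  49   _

The 9 entries sum to 441, so each line sums to 441/3 = 147.
From row 2, 147 − (63 + 56) gives (2,1) = 28.
Column 2: 63 + 49 + ? = 147, so (1,2) = 35.
Column 3 needs 147; the known cells sum to 126, so (3,3) = 21.
The remaining cell in row 1 is (1,1) = 147 − 105 = 42.
From row 3, 147 − (49 + 21) gives (3,1) = 77.

77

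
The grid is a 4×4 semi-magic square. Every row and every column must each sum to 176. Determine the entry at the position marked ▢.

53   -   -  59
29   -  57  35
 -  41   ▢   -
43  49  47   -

Row 2: 29 + 57 + 35 + ? = 176, so (2,2) = 55.
Row 4 needs 176; the known cells sum to 139, so (4,4) = 37.
Column 1 needs 176; the known cells sum to 125, so (3,1) = 51.
Using column 2: 55 + 41 + 49 + ? → (1,2) = 176 − 145 = 31.
Column 4: 59 + 35 + 37 + ? = 176, so (3,4) = 45.
Row 1: 53 + 31 + 59 + ? = 176, so (1,3) = 33.
Row 3: 51 + 41 + 45 + ? = 176, so (3,3) = 39.

39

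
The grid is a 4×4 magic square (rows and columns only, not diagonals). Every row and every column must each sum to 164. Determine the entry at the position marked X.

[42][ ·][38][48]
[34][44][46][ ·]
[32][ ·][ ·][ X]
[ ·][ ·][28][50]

26

Row 1: 42 + 38 + 48 + ? = 164, so (1,2) = 36.
Using row 2: 34 + 44 + 46 + ? → (2,4) = 164 − 124 = 40.
Column 1 must total 164; the given cells sum to 108, so (4,1) = 56.
Using column 3: 38 + 46 + 28 + ? → (3,3) = 164 − 112 = 52.
The remaining cell in column 4 is (3,4) = 164 − 138 = 26.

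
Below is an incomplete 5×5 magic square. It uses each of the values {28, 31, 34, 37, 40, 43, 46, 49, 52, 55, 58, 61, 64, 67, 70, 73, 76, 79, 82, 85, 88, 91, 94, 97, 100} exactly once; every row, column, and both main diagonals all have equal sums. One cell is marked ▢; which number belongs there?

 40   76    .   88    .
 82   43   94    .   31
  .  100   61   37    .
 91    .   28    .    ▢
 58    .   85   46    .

The 25 entries sum to 1600, so each line sums to 1600/5 = 320.
The remaining cell in row 2 is (2,4) = 320 − 250 = 70.
Column 1 needs 320; the known cells sum to 271, so (3,1) = 49.
Column 3 needs 320; the known cells sum to 268, so (1,3) = 52.
Using column 4: 88 + 70 + 37 + 46 + ? → (4,4) = 320 − 241 = 79.
Main diagonal needs 320; the known cells sum to 223, so (5,5) = 97.
From row 1, 320 − (40 + 76 + 52 + 88) gives (1,5) = 64.
From row 3, 320 − (49 + 100 + 61 + 37) gives (3,5) = 73.
Row 5 must total 320; the given cells sum to 286, so (5,2) = 34.
Column 2 must total 320; the given cells sum to 253, so (4,2) = 67.
The remaining cell in column 5 is (4,5) = 320 − 265 = 55.

55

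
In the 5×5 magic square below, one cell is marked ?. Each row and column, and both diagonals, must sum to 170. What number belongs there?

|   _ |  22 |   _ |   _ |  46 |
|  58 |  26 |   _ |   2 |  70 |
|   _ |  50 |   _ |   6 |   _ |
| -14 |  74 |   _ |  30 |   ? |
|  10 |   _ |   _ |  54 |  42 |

Row 2 needs 170; the known cells sum to 156, so (2,3) = 14.
Column 2 must total 170; the given cells sum to 172, so (5,2) = -2.
The remaining cell in column 4 is (1,4) = 170 − 92 = 78.
Anti-diagonal needs 170; the known cells sum to 132, so (3,3) = 38.
From row 5, 170 − (10 + (-2) + 54 + 42) gives (5,3) = 66.
From main diagonal, 170 − (26 + 38 + 30 + 42) gives (1,1) = 34.
Row 1 must total 170; the given cells sum to 180, so (1,3) = -10.
Column 1 must total 170; the given cells sum to 88, so (3,1) = 82.
The remaining cell in column 3 is (4,3) = 170 − 108 = 62.
From row 3, 170 − (82 + 50 + 38 + 6) gives (3,5) = -6.
The remaining cell in row 4 is (4,5) = 170 − 152 = 18.

18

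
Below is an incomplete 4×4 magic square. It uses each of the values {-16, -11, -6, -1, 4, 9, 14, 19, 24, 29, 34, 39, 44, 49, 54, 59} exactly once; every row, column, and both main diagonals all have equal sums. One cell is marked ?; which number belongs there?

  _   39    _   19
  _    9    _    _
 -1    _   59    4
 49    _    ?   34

The 16 entries sum to 344, so each line sums to 344/4 = 86.
Row 3 needs 86; the known cells sum to 62, so (3,2) = 24.
From column 2, 86 − (39 + 9 + 24) gives (4,2) = 14.
From column 4, 86 − (19 + 4 + 34) gives (2,4) = 29.
The remaining cell in main diagonal is (1,1) = 86 − 102 = -16.
Anti-diagonal needs 86; the known cells sum to 92, so (2,3) = -6.
Using row 1: -16 + 39 + 19 + ? → (1,3) = 86 − 42 = 44.
Row 2: 9 + (-6) + 29 + ? = 86, so (2,1) = 54.
From row 4, 86 − (49 + 14 + 34) gives (4,3) = -11.

-11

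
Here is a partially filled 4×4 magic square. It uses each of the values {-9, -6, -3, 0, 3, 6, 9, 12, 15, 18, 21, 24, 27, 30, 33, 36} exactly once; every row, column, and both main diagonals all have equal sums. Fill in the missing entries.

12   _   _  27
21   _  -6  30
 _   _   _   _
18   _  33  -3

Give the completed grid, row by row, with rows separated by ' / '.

The 16 entries sum to 216, so each line sums to 216/4 = 54.
The remaining cell in row 2 is (2,2) = 54 − 45 = 9.
Row 4 must total 54; the given cells sum to 48, so (4,2) = 6.
The remaining cell in column 1 is (3,1) = 54 − 51 = 3.
Column 4: 27 + 30 + (-3) + ? = 54, so (3,4) = 0.
Main diagonal must total 54; the given cells sum to 18, so (3,3) = 36.
The remaining cell in anti-diagonal is (3,2) = 54 − 39 = 15.
Using column 2: 9 + 15 + 6 + ? → (1,2) = 54 − 30 = 24.
Using column 3: -6 + 36 + 33 + ? → (1,3) = 54 − 63 = -9.

12 24 -9 27 / 21 9 -6 30 / 3 15 36 0 / 18 6 33 -3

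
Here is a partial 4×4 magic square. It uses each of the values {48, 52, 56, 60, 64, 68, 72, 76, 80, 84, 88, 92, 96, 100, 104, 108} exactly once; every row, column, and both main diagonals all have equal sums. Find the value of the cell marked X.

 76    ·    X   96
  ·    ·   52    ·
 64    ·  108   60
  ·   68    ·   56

48

The 16 entries sum to 1248, so each line sums to 1248/4 = 312.
Row 3 must total 312; the given cells sum to 232, so (3,2) = 80.
Column 4 needs 312; the known cells sum to 212, so (2,4) = 100.
Main diagonal must total 312; the given cells sum to 240, so (2,2) = 72.
Anti-diagonal must total 312; the given cells sum to 228, so (4,1) = 84.
Row 2 must total 312; the given cells sum to 224, so (2,1) = 88.
Using row 4: 84 + 68 + 56 + ? → (4,3) = 312 − 208 = 104.
Column 2 needs 312; the known cells sum to 220, so (1,2) = 92.
From column 3, 312 − (52 + 108 + 104) gives (1,3) = 48.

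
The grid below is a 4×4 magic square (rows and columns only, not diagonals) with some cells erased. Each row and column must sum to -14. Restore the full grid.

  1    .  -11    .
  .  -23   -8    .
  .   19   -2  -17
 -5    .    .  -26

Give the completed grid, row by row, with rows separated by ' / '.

1 -20 -11 16 / 4 -23 -8 13 / -14 19 -2 -17 / -5 10 7 -26

Row 3 needs -14; the known cells sum to 0, so (3,1) = -14.
The remaining cell in column 1 is (2,1) = -14 − (-18) = 4.
Column 3: -11 + (-8) + (-2) + ? = -14, so (4,3) = 7.
The remaining cell in row 2 is (2,4) = -14 − (-27) = 13.
Row 4 needs -14; the known cells sum to -24, so (4,2) = 10.
Using column 2: -23 + 19 + 10 + ? → (1,2) = -14 − 6 = -20.
Column 4 must total -14; the given cells sum to -30, so (1,4) = 16.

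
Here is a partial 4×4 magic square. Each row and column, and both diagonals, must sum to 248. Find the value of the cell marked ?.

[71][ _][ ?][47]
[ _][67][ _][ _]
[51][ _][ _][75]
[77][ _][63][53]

Using row 4: 77 + 63 + 53 + ? → (4,2) = 248 − 193 = 55.
The remaining cell in column 1 is (2,1) = 248 − 199 = 49.
Using column 4: 47 + 75 + 53 + ? → (2,4) = 248 − 175 = 73.
From main diagonal, 248 − (71 + 67 + 53) gives (3,3) = 57.
Row 2 must total 248; the given cells sum to 189, so (2,3) = 59.
Using row 3: 51 + 57 + 75 + ? → (3,2) = 248 − 183 = 65.
Column 2: 67 + 65 + 55 + ? = 248, so (1,2) = 61.
Column 3: 59 + 57 + 63 + ? = 248, so (1,3) = 69.

69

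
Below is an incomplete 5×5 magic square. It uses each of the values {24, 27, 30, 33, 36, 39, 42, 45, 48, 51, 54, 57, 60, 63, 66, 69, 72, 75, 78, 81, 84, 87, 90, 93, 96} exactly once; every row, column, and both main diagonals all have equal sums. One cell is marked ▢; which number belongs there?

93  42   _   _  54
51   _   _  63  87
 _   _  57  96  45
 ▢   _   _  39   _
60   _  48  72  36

The 25 entries sum to 1500, so each line sums to 1500/5 = 300.
Using row 5: 60 + 48 + 72 + 36 + ? → (5,2) = 300 − 216 = 84.
Column 4 needs 300; the known cells sum to 270, so (1,4) = 30.
Using column 5: 54 + 87 + 45 + 36 + ? → (4,5) = 300 − 222 = 78.
Main diagonal needs 300; the known cells sum to 225, so (2,2) = 75.
Using anti-diagonal: 54 + 63 + 57 + 60 + ? → (4,2) = 300 − 234 = 66.
The remaining cell in row 1 is (1,3) = 300 − 219 = 81.
The remaining cell in row 2 is (2,3) = 300 − 276 = 24.
Using column 2: 42 + 75 + 66 + 84 + ? → (3,2) = 300 − 267 = 33.
From column 3, 300 − (81 + 24 + 57 + 48) gives (4,3) = 90.
Row 3 must total 300; the given cells sum to 231, so (3,1) = 69.
Row 4 must total 300; the given cells sum to 273, so (4,1) = 27.

27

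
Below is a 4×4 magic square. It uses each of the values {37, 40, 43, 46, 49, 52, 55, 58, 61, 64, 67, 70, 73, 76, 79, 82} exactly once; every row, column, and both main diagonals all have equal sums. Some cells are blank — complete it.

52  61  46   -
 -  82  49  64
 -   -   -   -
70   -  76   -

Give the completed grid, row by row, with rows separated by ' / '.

52 61 46 79 / 43 82 49 64 / 73 40 67 58 / 70 55 76 37

The 16 entries sum to 952, so each line sums to 952/4 = 238.
Row 1 needs 238; the known cells sum to 159, so (1,4) = 79.
Row 2 must total 238; the given cells sum to 195, so (2,1) = 43.
Column 1 needs 238; the known cells sum to 165, so (3,1) = 73.
Using column 3: 46 + 49 + 76 + ? → (3,3) = 238 − 171 = 67.
Main diagonal needs 238; the known cells sum to 201, so (4,4) = 37.
Anti-diagonal must total 238; the given cells sum to 198, so (3,2) = 40.
From row 3, 238 − (73 + 40 + 67) gives (3,4) = 58.
The remaining cell in row 4 is (4,2) = 238 − 183 = 55.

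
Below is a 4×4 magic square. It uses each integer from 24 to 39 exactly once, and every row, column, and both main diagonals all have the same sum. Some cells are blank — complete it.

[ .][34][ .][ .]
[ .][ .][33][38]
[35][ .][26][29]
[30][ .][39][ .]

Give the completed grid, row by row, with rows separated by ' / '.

37 34 28 27 / 24 31 33 38 / 35 36 26 29 / 30 25 39 32

The entries are 24 through 39, which sum to 504, so each line sums to 504/4 = 126.
Row 3 must total 126; the given cells sum to 90, so (3,2) = 36.
Column 3 must total 126; the given cells sum to 98, so (1,3) = 28.
Anti-diagonal must total 126; the given cells sum to 99, so (1,4) = 27.
Row 1: 34 + 28 + 27 + ? = 126, so (1,1) = 37.
The remaining cell in column 1 is (2,1) = 126 − 102 = 24.
From column 4, 126 − (27 + 38 + 29) gives (4,4) = 32.
Using main diagonal: 37 + 26 + 32 + ? → (2,2) = 126 − 95 = 31.
From row 4, 126 − (30 + 39 + 32) gives (4,2) = 25.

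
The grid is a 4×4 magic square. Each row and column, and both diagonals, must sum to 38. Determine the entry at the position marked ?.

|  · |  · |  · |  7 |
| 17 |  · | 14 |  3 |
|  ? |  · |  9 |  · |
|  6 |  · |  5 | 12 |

2

From row 2, 38 − (17 + 14 + 3) gives (2,2) = 4.
The remaining cell in row 4 is (4,2) = 38 − 23 = 15.
Using column 3: 14 + 9 + 5 + ? → (1,3) = 38 − 28 = 10.
Column 4: 7 + 3 + 12 + ? = 38, so (3,4) = 16.
The remaining cell in main diagonal is (1,1) = 38 − 25 = 13.
The remaining cell in anti-diagonal is (3,2) = 38 − 27 = 11.
The remaining cell in row 1 is (1,2) = 38 − 30 = 8.
Using row 3: 11 + 9 + 16 + ? → (3,1) = 38 − 36 = 2.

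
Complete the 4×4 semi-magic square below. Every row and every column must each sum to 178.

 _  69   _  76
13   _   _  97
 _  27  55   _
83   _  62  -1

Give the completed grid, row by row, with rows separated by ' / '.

-8 69 41 76 / 13 48 20 97 / 90 27 55 6 / 83 34 62 -1

Row 4 needs 178; the known cells sum to 144, so (4,2) = 34.
Column 2 needs 178; the known cells sum to 130, so (2,2) = 48.
Column 4 needs 178; the known cells sum to 172, so (3,4) = 6.
The remaining cell in row 2 is (2,3) = 178 − 158 = 20.
Row 3 must total 178; the given cells sum to 88, so (3,1) = 90.
Using column 1: 13 + 90 + 83 + ? → (1,1) = 178 − 186 = -8.
From column 3, 178 − (20 + 55 + 62) gives (1,3) = 41.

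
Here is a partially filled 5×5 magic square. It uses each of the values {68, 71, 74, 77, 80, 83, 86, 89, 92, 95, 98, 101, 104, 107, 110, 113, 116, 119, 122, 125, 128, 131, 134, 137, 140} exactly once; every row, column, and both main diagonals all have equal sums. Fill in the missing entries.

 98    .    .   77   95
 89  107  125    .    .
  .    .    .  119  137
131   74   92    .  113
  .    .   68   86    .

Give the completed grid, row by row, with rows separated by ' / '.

98 116 134 77 95 / 89 107 125 128 71 / 80 83 101 119 137 / 131 74 92 110 113 / 122 140 68 86 104

The 25 entries sum to 2600, so each line sums to 2600/5 = 520.
Row 4: 131 + 74 + 92 + 113 + ? = 520, so (4,4) = 110.
The remaining cell in column 4 is (2,4) = 520 − 392 = 128.
Row 2 needs 520; the known cells sum to 449, so (2,5) = 71.
Using column 5: 95 + 71 + 137 + 113 + ? → (5,5) = 520 − 416 = 104.
Main diagonal needs 520; the known cells sum to 419, so (3,3) = 101.
Anti-diagonal needs 520; the known cells sum to 398, so (5,1) = 122.
Row 5: 122 + 68 + 86 + 104 + ? = 520, so (5,2) = 140.
Column 1: 98 + 89 + 131 + 122 + ? = 520, so (3,1) = 80.
The remaining cell in column 3 is (1,3) = 520 − 386 = 134.
Row 1: 98 + 134 + 77 + 95 + ? = 520, so (1,2) = 116.
Row 3 needs 520; the known cells sum to 437, so (3,2) = 83.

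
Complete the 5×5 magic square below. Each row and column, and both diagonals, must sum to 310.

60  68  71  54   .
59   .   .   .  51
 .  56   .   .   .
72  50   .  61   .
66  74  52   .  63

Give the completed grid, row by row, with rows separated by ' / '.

60 68 71 54 57 / 59 62 65 73 51 / 53 56 64 67 70 / 72 50 58 61 69 / 66 74 52 55 63

Using row 1: 60 + 68 + 71 + 54 + ? → (1,5) = 310 − 253 = 57.
From row 5, 310 − (66 + 74 + 52 + 63) gives (5,4) = 55.
Using column 1: 60 + 59 + 72 + 66 + ? → (3,1) = 310 − 257 = 53.
Column 2: 68 + 56 + 50 + 74 + ? = 310, so (2,2) = 62.
The remaining cell in main diagonal is (3,3) = 310 − 246 = 64.
Using anti-diagonal: 57 + 64 + 50 + 66 + ? → (2,4) = 310 − 237 = 73.
Using row 2: 59 + 62 + 73 + 51 + ? → (2,3) = 310 − 245 = 65.
Using column 3: 71 + 65 + 64 + 52 + ? → (4,3) = 310 − 252 = 58.
From column 4, 310 − (54 + 73 + 61 + 55) gives (3,4) = 67.
Row 3 needs 310; the known cells sum to 240, so (3,5) = 70.
Using row 4: 72 + 50 + 58 + 61 + ? → (4,5) = 310 − 241 = 69.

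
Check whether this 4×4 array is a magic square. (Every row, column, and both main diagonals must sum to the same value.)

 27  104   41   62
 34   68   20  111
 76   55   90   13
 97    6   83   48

No — row 2 sums to 233 but column 4 sums to 234.

Row 1: 27 + 104 + 41 + 62 = 234.
Row 2: 34 + 68 + 20 + 111 = 233.
Row 3: 76 + 55 + 90 + 13 = 234.
Row 4: 97 + 6 + 83 + 48 = 234.
Column 1: 27 + 34 + 76 + 97 = 234.
Column 2: 104 + 68 + 55 + 6 = 233.
Column 3: 41 + 20 + 90 + 83 = 234.
Column 4: 62 + 111 + 13 + 48 = 234.
Main diagonal: 27 + 68 + 90 + 48 = 233.
Anti-diagonal: 62 + 20 + 55 + 97 = 234.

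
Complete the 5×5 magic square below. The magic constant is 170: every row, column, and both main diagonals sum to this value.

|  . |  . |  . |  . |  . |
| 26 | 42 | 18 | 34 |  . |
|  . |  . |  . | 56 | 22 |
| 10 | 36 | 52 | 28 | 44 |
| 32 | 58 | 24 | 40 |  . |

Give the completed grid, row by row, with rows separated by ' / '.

Row 2: 26 + 42 + 18 + 34 + ? = 170, so (2,5) = 50.
Row 5 must total 170; the given cells sum to 154, so (5,5) = 16.
Column 4 needs 170; the known cells sum to 158, so (1,4) = 12.
From column 5, 170 − (50 + 22 + 44 + 16) gives (1,5) = 38.
The remaining cell in anti-diagonal is (3,3) = 170 − 140 = 30.
Column 3 must total 170; the given cells sum to 124, so (1,3) = 46.
Main diagonal needs 170; the known cells sum to 116, so (1,1) = 54.
Using row 1: 54 + 46 + 12 + 38 + ? → (1,2) = 170 − 150 = 20.
Column 1 needs 170; the known cells sum to 122, so (3,1) = 48.
Column 2 must total 170; the given cells sum to 156, so (3,2) = 14.

54 20 46 12 38 / 26 42 18 34 50 / 48 14 30 56 22 / 10 36 52 28 44 / 32 58 24 40 16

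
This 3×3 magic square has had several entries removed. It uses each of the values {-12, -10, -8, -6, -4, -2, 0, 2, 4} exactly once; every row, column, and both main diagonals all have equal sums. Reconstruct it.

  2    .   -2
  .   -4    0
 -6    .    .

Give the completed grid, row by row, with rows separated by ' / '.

2 -12 -2 / -8 -4 0 / -6 4 -10

The 9 entries sum to -36, so each line sums to -36/3 = -12.
The remaining cell in row 1 is (1,2) = -12 − 0 = -12.
Using row 2: -4 + 0 + ? → (2,1) = -12 − (-4) = -8.
From column 2, -12 − (-12 + (-4)) gives (3,2) = 4.
The remaining cell in column 3 is (3,3) = -12 − (-2) = -10.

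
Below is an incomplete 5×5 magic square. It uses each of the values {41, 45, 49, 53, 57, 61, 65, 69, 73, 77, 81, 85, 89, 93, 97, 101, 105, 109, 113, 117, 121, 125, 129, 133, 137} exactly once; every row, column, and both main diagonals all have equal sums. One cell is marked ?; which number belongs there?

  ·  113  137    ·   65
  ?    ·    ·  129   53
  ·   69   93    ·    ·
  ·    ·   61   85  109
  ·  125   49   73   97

77

The 25 entries sum to 2225, so each line sums to 2225/5 = 445.
From row 5, 445 − (125 + 49 + 73 + 97) gives (5,1) = 101.
Using column 3: 137 + 93 + 61 + 49 + ? → (2,3) = 445 − 340 = 105.
Column 5: 65 + 53 + 109 + 97 + ? = 445, so (3,5) = 121.
The remaining cell in anti-diagonal is (4,2) = 445 − 388 = 57.
Row 4 needs 445; the known cells sum to 312, so (4,1) = 133.
Column 2 needs 445; the known cells sum to 364, so (2,2) = 81.
The remaining cell in main diagonal is (1,1) = 445 − 356 = 89.
Row 1: 89 + 113 + 137 + 65 + ? = 445, so (1,4) = 41.
Row 2: 81 + 105 + 129 + 53 + ? = 445, so (2,1) = 77.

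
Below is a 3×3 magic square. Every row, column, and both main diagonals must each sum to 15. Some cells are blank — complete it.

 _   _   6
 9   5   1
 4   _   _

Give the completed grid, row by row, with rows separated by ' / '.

2 7 6 / 9 5 1 / 4 3 8

Using column 1: 9 + 4 + ? → (1,1) = 15 − 13 = 2.
Column 3 needs 15; the known cells sum to 7, so (3,3) = 8.
The remaining cell in row 1 is (1,2) = 15 − 8 = 7.
From row 3, 15 − (4 + 8) gives (3,2) = 3.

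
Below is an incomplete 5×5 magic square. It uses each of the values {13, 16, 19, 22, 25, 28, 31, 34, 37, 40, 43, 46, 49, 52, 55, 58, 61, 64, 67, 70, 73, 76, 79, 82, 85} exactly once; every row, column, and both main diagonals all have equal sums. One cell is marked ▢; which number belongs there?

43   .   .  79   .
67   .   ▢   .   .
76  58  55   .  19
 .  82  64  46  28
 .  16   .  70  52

31

The 25 entries sum to 1225, so each line sums to 1225/5 = 245.
From row 3, 245 − (76 + 58 + 55 + 19) gives (3,4) = 37.
From row 4, 245 − (82 + 64 + 46 + 28) gives (4,1) = 25.
Column 1: 43 + 67 + 76 + 25 + ? = 245, so (5,1) = 34.
Column 4: 79 + 37 + 46 + 70 + ? = 245, so (2,4) = 13.
Main diagonal must total 245; the given cells sum to 196, so (2,2) = 49.
From anti-diagonal, 245 − (13 + 55 + 82 + 34) gives (1,5) = 61.
Row 5 must total 245; the given cells sum to 172, so (5,3) = 73.
Column 2 must total 245; the given cells sum to 205, so (1,2) = 40.
Column 5 must total 245; the given cells sum to 160, so (2,5) = 85.
Using row 1: 43 + 40 + 79 + 61 + ? → (1,3) = 245 − 223 = 22.
Row 2: 67 + 49 + 13 + 85 + ? = 245, so (2,3) = 31.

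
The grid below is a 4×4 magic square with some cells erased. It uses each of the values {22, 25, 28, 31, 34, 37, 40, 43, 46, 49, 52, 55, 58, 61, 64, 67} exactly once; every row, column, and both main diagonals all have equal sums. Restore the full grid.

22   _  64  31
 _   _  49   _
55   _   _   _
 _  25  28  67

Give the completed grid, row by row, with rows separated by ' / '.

22 61 64 31 / 43 52 49 34 / 55 40 37 46 / 58 25 28 67

The 16 entries sum to 712, so each line sums to 712/4 = 178.
Using row 1: 22 + 64 + 31 + ? → (1,2) = 178 − 117 = 61.
Using row 4: 25 + 28 + 67 + ? → (4,1) = 178 − 120 = 58.
Column 1: 22 + 55 + 58 + ? = 178, so (2,1) = 43.
The remaining cell in column 3 is (3,3) = 178 − 141 = 37.
From main diagonal, 178 − (22 + 37 + 67) gives (2,2) = 52.
From anti-diagonal, 178 − (31 + 49 + 58) gives (3,2) = 40.
Row 2: 43 + 52 + 49 + ? = 178, so (2,4) = 34.
The remaining cell in row 3 is (3,4) = 178 − 132 = 46.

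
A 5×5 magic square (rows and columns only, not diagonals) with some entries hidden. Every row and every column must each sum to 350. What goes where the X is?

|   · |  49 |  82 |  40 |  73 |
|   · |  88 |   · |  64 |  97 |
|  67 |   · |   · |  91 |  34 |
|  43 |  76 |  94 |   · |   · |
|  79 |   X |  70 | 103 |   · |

37

The remaining cell in row 1 is (1,1) = 350 − 244 = 106.
From column 1, 350 − (106 + 67 + 43 + 79) gives (2,1) = 55.
Using column 4: 40 + 64 + 91 + 103 + ? → (4,4) = 350 − 298 = 52.
Row 2 needs 350; the known cells sum to 304, so (2,3) = 46.
Row 4 must total 350; the given cells sum to 265, so (4,5) = 85.
Column 3: 82 + 46 + 94 + 70 + ? = 350, so (3,3) = 58.
Column 5 needs 350; the known cells sum to 289, so (5,5) = 61.
Row 3: 67 + 58 + 91 + 34 + ? = 350, so (3,2) = 100.
The remaining cell in row 5 is (5,2) = 350 − 313 = 37.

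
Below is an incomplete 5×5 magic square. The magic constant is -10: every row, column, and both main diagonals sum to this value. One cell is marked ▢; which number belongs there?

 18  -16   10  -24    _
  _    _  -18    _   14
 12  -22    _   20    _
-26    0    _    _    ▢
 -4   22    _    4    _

Row 1 must total -10; the given cells sum to -12, so (1,5) = 2.
Column 1 must total -10; the given cells sum to 0, so (2,1) = -10.
Using column 2: -16 + (-22) + 0 + 22 + ? → (2,2) = -10 − (-16) = 6.
Row 2 needs -10; the known cells sum to -8, so (2,4) = -2.
Column 4 needs -10; the known cells sum to -2, so (4,4) = -8.
Anti-diagonal needs -10; the known cells sum to -4, so (3,3) = -6.
Row 3 must total -10; the given cells sum to 4, so (3,5) = -14.
From main diagonal, -10 − (18 + 6 + (-6) + (-8)) gives (5,5) = -20.
Row 5 needs -10; the known cells sum to 2, so (5,3) = -12.
Column 3 needs -10; the known cells sum to -26, so (4,3) = 16.
From column 5, -10 − (2 + 14 + (-14) + (-20)) gives (4,5) = 8.

8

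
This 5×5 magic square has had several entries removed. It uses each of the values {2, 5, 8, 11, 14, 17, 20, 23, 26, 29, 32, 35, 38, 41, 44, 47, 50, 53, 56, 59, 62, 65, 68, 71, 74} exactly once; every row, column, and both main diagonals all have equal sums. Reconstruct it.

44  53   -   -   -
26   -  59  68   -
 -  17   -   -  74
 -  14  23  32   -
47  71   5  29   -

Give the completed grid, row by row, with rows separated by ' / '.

The 25 entries sum to 950, so each line sums to 950/5 = 190.
Row 5: 47 + 71 + 5 + 29 + ? = 190, so (5,5) = 38.
Using column 2: 53 + 17 + 14 + 71 + ? → (2,2) = 190 − 155 = 35.
Main diagonal: 44 + 35 + 32 + 38 + ? = 190, so (3,3) = 41.
From anti-diagonal, 190 − (68 + 41 + 14 + 47) gives (1,5) = 20.
Using row 2: 26 + 35 + 59 + 68 + ? → (2,5) = 190 − 188 = 2.
Column 3 needs 190; the known cells sum to 128, so (1,3) = 62.
Column 5 needs 190; the known cells sum to 134, so (4,5) = 56.
Row 1 needs 190; the known cells sum to 179, so (1,4) = 11.
The remaining cell in row 4 is (4,1) = 190 − 125 = 65.
Column 1 needs 190; the known cells sum to 182, so (3,1) = 8.
Column 4 must total 190; the given cells sum to 140, so (3,4) = 50.

44 53 62 11 20 / 26 35 59 68 2 / 8 17 41 50 74 / 65 14 23 32 56 / 47 71 5 29 38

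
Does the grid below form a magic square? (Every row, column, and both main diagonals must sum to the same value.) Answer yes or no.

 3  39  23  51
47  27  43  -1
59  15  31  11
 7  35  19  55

Yes

Row 1: 3 + 39 + 23 + 51 = 116.
Row 2: 47 + 27 + 43 + (-1) = 116.
Row 3: 59 + 15 + 31 + 11 = 116.
Row 4: 7 + 35 + 19 + 55 = 116.
Column 1: 3 + 47 + 59 + 7 = 116.
Column 2: 39 + 27 + 15 + 35 = 116.
Column 3: 23 + 43 + 31 + 19 = 116.
Column 4: 51 + (-1) + 11 + 55 = 116.
Main diagonal: 3 + 27 + 31 + 55 = 116.
Anti-diagonal: 51 + 43 + 15 + 7 = 116.
All lines sum to 116.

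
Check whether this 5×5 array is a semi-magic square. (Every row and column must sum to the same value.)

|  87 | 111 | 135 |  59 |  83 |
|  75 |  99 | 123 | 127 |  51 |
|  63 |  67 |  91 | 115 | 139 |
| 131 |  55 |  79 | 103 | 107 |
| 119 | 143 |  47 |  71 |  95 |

Row 1: 87 + 111 + 135 + 59 + 83 = 475.
Row 2: 75 + 99 + 123 + 127 + 51 = 475.
Row 3: 63 + 67 + 91 + 115 + 139 = 475.
Row 4: 131 + 55 + 79 + 103 + 107 = 475.
Row 5: 119 + 143 + 47 + 71 + 95 = 475.
Column 1: 87 + 75 + 63 + 131 + 119 = 475.
Column 2: 111 + 99 + 67 + 55 + 143 = 475.
Column 3: 135 + 123 + 91 + 79 + 47 = 475.
Column 4: 59 + 127 + 115 + 103 + 71 = 475.
Column 5: 83 + 51 + 139 + 107 + 95 = 475.
All lines sum to 475.

Yes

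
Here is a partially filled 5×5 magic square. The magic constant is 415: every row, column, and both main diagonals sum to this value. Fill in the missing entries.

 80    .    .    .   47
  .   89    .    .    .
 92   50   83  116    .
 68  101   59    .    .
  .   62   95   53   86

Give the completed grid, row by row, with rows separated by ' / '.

80 113 71 104 47 / 56 89 107 65 98 / 92 50 83 116 74 / 68 101 59 77 110 / 119 62 95 53 86

Row 3: 92 + 50 + 83 + 116 + ? = 415, so (3,5) = 74.
Row 5: 62 + 95 + 53 + 86 + ? = 415, so (5,1) = 119.
Column 1 must total 415; the given cells sum to 359, so (2,1) = 56.
From column 2, 415 − (89 + 50 + 101 + 62) gives (1,2) = 113.
Main diagonal needs 415; the known cells sum to 338, so (4,4) = 77.
The remaining cell in anti-diagonal is (2,4) = 415 − 350 = 65.
From row 4, 415 − (68 + 101 + 59 + 77) gives (4,5) = 110.
Column 4: 65 + 116 + 77 + 53 + ? = 415, so (1,4) = 104.
Column 5: 47 + 74 + 110 + 86 + ? = 415, so (2,5) = 98.
Row 1: 80 + 113 + 104 + 47 + ? = 415, so (1,3) = 71.
Row 2 needs 415; the known cells sum to 308, so (2,3) = 107.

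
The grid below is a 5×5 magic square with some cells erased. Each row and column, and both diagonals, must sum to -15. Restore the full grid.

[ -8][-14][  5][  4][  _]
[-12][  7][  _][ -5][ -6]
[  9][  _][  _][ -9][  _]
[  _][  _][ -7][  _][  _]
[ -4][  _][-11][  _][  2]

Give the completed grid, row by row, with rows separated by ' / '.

-8 -14 5 4 -2 / -12 7 1 -5 -6 / 9 3 -3 -9 -15 / 0 -1 -7 -13 6 / -4 -10 -11 8 2

From row 1, -15 − (-8 + (-14) + 5 + 4) gives (1,5) = -2.
Using row 2: -12 + 7 + (-5) + (-6) + ? → (2,3) = -15 − (-16) = 1.
The remaining cell in column 1 is (4,1) = -15 − (-15) = 0.
Column 3 needs -15; the known cells sum to -12, so (3,3) = -3.
The remaining cell in main diagonal is (4,4) = -15 − (-2) = -13.
Anti-diagonal needs -15; the known cells sum to -14, so (4,2) = -1.
From row 4, -15 − (0 + (-1) + (-7) + (-13)) gives (4,5) = 6.
Using column 4: 4 + (-5) + (-9) + (-13) + ? → (5,4) = -15 − (-23) = 8.
Column 5: -2 + (-6) + 6 + 2 + ? = -15, so (3,5) = -15.
Row 3: 9 + (-3) + (-9) + (-15) + ? = -15, so (3,2) = 3.
The remaining cell in row 5 is (5,2) = -15 − (-5) = -10.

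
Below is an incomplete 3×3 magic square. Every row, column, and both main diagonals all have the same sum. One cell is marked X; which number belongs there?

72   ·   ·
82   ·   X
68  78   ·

Column 1 is complete and sums to 222; that is the magic constant.
From row 3, 222 − (68 + 78) gives (3,3) = 76.
Main diagonal must total 222; the given cells sum to 148, so (2,2) = 74.
From anti-diagonal, 222 − (74 + 68) gives (1,3) = 80.
Row 1 needs 222; the known cells sum to 152, so (1,2) = 70.
Row 2 must total 222; the given cells sum to 156, so (2,3) = 66.

66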